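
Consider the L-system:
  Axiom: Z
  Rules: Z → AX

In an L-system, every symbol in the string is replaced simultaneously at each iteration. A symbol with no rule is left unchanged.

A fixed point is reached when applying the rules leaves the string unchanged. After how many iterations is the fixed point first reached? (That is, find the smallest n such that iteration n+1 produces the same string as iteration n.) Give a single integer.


Answer: 1

Derivation:
Step 0: Z
Step 1: AX
Step 2: AX  (unchanged — fixed point at step 1)


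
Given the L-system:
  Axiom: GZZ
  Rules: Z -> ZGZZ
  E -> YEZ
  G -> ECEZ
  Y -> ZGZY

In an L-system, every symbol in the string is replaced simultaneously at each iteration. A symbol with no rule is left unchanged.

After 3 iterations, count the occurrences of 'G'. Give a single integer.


Answer: 27

Derivation:
Step 0: GZZ  (1 'G')
Step 1: ECEZZGZZZGZZ  (2 'G')
Step 2: YEZCYEZZGZZZGZZECEZZGZZZGZZZGZZECEZZGZZZGZZ  (7 'G')
Step 3: ZGZYYEZZGZZCZGZYYEZZGZZZGZZECEZZGZZZGZZZGZZECEZZGZZZGZZYEZCYEZZGZZZGZZECEZZGZZZGZZZGZZECEZZGZZZGZZZGZZECEZZGZZZGZZYEZCYEZZGZZZGZZECEZZGZZZGZZZGZZECEZZGZZZGZZ  (27 'G')


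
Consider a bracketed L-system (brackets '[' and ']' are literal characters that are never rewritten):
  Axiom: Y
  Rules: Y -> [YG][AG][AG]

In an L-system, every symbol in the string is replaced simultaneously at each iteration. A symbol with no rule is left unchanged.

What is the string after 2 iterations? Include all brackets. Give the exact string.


Step 0: Y
Step 1: [YG][AG][AG]
Step 2: [[YG][AG][AG]G][AG][AG]

Answer: [[YG][AG][AG]G][AG][AG]


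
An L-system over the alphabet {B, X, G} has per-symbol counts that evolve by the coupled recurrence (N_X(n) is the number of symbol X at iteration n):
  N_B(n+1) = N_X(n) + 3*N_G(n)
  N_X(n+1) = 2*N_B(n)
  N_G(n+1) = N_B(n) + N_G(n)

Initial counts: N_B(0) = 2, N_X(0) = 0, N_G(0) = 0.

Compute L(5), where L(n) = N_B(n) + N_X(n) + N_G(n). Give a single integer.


Step 0: N_B=2, N_X=0, N_G=0, L=2
Step 1: N_B=0, N_X=4, N_G=2, L=6
Step 2: N_B=10, N_X=0, N_G=2, L=12
Step 3: N_B=6, N_X=20, N_G=12, L=38
Step 4: N_B=56, N_X=12, N_G=18, L=86
Step 5: N_B=66, N_X=112, N_G=74, L=252

Answer: 252


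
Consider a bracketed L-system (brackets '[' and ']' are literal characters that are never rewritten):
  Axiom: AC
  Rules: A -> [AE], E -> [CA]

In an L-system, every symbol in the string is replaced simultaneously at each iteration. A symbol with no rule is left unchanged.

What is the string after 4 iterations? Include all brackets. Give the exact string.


Step 0: AC
Step 1: [AE]C
Step 2: [[AE][CA]]C
Step 3: [[[AE][CA]][C[AE]]]C
Step 4: [[[[AE][CA]][C[AE]]][C[[AE][CA]]]]C

Answer: [[[[AE][CA]][C[AE]]][C[[AE][CA]]]]C


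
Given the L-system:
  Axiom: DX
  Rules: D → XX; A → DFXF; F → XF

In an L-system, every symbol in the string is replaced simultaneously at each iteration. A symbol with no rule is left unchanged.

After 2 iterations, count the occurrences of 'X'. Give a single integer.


Answer: 3

Derivation:
Step 0: DX  (1 'X')
Step 1: XXX  (3 'X')
Step 2: XXX  (3 'X')


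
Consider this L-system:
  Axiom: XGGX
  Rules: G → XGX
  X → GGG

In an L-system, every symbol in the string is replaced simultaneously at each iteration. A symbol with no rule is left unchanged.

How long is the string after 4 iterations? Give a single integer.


Answer: 324

Derivation:
Step 0: length = 4
Step 1: length = 12
Step 2: length = 36
Step 3: length = 108
Step 4: length = 324


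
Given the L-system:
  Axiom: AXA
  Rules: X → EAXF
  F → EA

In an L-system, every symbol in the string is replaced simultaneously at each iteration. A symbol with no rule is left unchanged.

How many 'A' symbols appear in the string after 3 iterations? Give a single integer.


Answer: 7

Derivation:
Step 0: AXA  (2 'A')
Step 1: AEAXFA  (3 'A')
Step 2: AEAEAXFEAA  (5 'A')
Step 3: AEAEAEAXFEAEAA  (7 'A')


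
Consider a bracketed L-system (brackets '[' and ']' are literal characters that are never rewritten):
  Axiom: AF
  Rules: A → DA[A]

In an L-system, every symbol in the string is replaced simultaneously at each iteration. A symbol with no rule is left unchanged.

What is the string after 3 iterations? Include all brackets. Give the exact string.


Step 0: AF
Step 1: DA[A]F
Step 2: DDA[A][DA[A]]F
Step 3: DDDA[A][DA[A]][DDA[A][DA[A]]]F

Answer: DDDA[A][DA[A]][DDA[A][DA[A]]]F


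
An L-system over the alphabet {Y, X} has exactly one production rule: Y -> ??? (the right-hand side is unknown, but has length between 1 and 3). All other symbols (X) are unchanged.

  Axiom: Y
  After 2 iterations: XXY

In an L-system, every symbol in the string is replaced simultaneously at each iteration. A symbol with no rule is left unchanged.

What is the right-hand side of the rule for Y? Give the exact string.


Answer: XY

Derivation:
Trying Y -> XY:
  Step 0: Y
  Step 1: XY
  Step 2: XXY
Matches the given result.


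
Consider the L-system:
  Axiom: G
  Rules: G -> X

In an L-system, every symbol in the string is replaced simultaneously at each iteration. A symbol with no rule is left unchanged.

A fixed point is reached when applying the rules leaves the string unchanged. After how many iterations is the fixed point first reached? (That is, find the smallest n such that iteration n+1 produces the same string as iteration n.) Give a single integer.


Answer: 1

Derivation:
Step 0: G
Step 1: X
Step 2: X  (unchanged — fixed point at step 1)


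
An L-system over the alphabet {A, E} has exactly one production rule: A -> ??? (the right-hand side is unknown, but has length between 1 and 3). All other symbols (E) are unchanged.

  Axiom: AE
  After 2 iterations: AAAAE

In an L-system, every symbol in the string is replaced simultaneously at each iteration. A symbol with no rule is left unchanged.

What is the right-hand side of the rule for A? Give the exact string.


Answer: AA

Derivation:
Trying A -> AA:
  Step 0: AE
  Step 1: AAE
  Step 2: AAAAE
Matches the given result.


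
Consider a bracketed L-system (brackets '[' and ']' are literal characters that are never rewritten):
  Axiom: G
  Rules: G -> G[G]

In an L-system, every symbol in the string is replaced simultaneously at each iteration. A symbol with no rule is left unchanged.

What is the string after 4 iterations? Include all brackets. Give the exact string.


Answer: G[G][G[G]][G[G][G[G]]][G[G][G[G]][G[G][G[G]]]]

Derivation:
Step 0: G
Step 1: G[G]
Step 2: G[G][G[G]]
Step 3: G[G][G[G]][G[G][G[G]]]
Step 4: G[G][G[G]][G[G][G[G]]][G[G][G[G]][G[G][G[G]]]]


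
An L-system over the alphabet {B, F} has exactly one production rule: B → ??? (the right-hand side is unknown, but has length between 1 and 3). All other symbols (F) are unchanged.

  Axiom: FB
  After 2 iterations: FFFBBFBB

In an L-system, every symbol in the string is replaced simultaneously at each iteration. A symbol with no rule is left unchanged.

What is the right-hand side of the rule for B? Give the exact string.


Trying B → FBB:
  Step 0: FB
  Step 1: FFBB
  Step 2: FFFBBFBB
Matches the given result.

Answer: FBB


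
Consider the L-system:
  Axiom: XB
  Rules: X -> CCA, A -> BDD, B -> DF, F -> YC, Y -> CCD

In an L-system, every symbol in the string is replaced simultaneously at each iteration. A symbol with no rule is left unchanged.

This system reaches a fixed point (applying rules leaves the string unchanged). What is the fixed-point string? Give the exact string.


Answer: CCDCCDCDDDCCDC

Derivation:
Step 0: XB
Step 1: CCADF
Step 2: CCBDDDYC
Step 3: CCDFDDDCCDC
Step 4: CCDYCDDDCCDC
Step 5: CCDCCDCDDDCCDC
Step 6: CCDCCDCDDDCCDC  (unchanged — fixed point at step 5)


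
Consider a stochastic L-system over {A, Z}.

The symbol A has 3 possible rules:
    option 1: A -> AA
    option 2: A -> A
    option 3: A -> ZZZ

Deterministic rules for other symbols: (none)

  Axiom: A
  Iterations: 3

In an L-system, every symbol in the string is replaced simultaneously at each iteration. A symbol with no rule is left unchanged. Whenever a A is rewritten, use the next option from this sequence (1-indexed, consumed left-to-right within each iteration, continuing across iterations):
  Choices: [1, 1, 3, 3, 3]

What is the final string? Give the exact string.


Answer: ZZZZZZZZZ

Derivation:
Step 0: A
Step 1: AA  (used choices [1])
Step 2: AAZZZ  (used choices [1, 3])
Step 3: ZZZZZZZZZ  (used choices [3, 3])


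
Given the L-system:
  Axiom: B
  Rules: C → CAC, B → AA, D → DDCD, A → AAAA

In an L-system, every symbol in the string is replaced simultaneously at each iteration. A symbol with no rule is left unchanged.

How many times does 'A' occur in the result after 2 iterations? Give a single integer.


Answer: 8

Derivation:
Step 0: B  (0 'A')
Step 1: AA  (2 'A')
Step 2: AAAAAAAA  (8 'A')


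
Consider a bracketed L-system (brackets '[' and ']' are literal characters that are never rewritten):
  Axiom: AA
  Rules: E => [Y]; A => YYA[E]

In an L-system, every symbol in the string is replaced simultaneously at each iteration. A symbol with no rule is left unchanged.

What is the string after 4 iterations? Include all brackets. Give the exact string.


Step 0: AA
Step 1: YYA[E]YYA[E]
Step 2: YYYYA[E][[Y]]YYYYA[E][[Y]]
Step 3: YYYYYYA[E][[Y]][[Y]]YYYYYYA[E][[Y]][[Y]]
Step 4: YYYYYYYYA[E][[Y]][[Y]][[Y]]YYYYYYYYA[E][[Y]][[Y]][[Y]]

Answer: YYYYYYYYA[E][[Y]][[Y]][[Y]]YYYYYYYYA[E][[Y]][[Y]][[Y]]


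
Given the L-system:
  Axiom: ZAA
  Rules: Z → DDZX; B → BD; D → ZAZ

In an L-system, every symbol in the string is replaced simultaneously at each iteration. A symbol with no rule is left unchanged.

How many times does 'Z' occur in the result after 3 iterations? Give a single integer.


Step 0: ZAA  (1 'Z')
Step 1: DDZXAA  (1 'Z')
Step 2: ZAZZAZDDZXXAA  (5 'Z')
Step 3: DDZXADDZXDDZXADDZXZAZZAZDDZXXXAA  (9 'Z')

Answer: 9


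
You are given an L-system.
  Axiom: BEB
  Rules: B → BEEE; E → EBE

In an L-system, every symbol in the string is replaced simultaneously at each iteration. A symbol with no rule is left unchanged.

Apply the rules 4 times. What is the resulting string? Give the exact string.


Answer: BEEEEBEEBEEBEEBEBEEEEBEEBEBEEEEBEEBEBEEEEBEEBEBEEEEBEBEEEEBEEBEEBEEBEBEEEEBEEBEBEEEEBEBEEEEBEEBEEBEEBEBEEEEBEEBEBEEEEBEBEEEEBEEBEEBEEBEBEEEEBEEBEBEEEEBEBEEEEBEEBEEBEEBEBEEEEBEBEEEEBEEBEEBEEBEBEEEEBEEBEBEEEEBEEBEBEEEEBEEBEBEEEEBEBEEEEBEEBEEBEEBEBEEEEBEBEEEEBEEBEEBEEBEBEEEEBEEBEBEEEEBEEBEBEEEEBEEBEBEEEEBEBEEEEBEEBEEBEEBEBEEEEBEEBEBEEEEBEBEEEEBEEBEEBEEBEBEEEEBEEBEBEEEEBEBEEEEBEEBEEBEEBEBEEEEBE

Derivation:
Step 0: BEB
Step 1: BEEEEBEBEEE
Step 2: BEEEEBEEBEEBEEBEBEEEEBEBEEEEBEEBEEBE
Step 3: BEEEEBEEBEEBEEBEBEEEEBEEBEBEEEEBEEBEBEEEEBEEBEBEEEEBEBEEEEBEEBEEBEEBEBEEEEBEBEEEEBEEBEEBEEBEBEEEEBEEBEBEEEEBEEBEBEEEEBE
Step 4: BEEEEBEEBEEBEEBEBEEEEBEEBEBEEEEBEEBEBEEEEBEEBEBEEEEBEBEEEEBEEBEEBEEBEBEEEEBEEBEBEEEEBEBEEEEBEEBEEBEEBEBEEEEBEEBEBEEEEBEBEEEEBEEBEEBEEBEBEEEEBEEBEBEEEEBEBEEEEBEEBEEBEEBEBEEEEBEBEEEEBEEBEEBEEBEBEEEEBEEBEBEEEEBEEBEBEEEEBEEBEBEEEEBEBEEEEBEEBEEBEEBEBEEEEBEBEEEEBEEBEEBEEBEBEEEEBEEBEBEEEEBEEBEBEEEEBEEBEBEEEEBEBEEEEBEEBEEBEEBEBEEEEBEEBEBEEEEBEBEEEEBEEBEEBEEBEBEEEEBEEBEBEEEEBEBEEEEBEEBEEBEEBEBEEEEBE


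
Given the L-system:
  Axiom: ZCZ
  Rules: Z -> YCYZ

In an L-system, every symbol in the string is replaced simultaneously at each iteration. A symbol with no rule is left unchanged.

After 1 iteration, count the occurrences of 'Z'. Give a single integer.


Step 0: ZCZ  (2 'Z')
Step 1: YCYZCYCYZ  (2 'Z')

Answer: 2


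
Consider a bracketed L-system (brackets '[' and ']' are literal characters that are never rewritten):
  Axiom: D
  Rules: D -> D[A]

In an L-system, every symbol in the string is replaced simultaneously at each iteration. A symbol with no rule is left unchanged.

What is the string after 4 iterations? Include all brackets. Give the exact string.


Step 0: D
Step 1: D[A]
Step 2: D[A][A]
Step 3: D[A][A][A]
Step 4: D[A][A][A][A]

Answer: D[A][A][A][A]


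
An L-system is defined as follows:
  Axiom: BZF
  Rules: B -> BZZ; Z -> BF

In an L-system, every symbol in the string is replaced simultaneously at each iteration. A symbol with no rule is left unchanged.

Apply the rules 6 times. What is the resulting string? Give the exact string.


Step 0: BZF
Step 1: BZZBFF
Step 2: BZZBFBFBZZFF
Step 3: BZZBFBFBZZFBZZFBZZBFBFFF
Step 4: BZZBFBFBZZFBZZFBZZBFBFFBZZBFBFFBZZBFBFBZZFBZZFFF
Step 5: BZZBFBFBZZFBZZFBZZBFBFFBZZBFBFFBZZBFBFBZZFBZZFFBZZBFBFBZZFBZZFFBZZBFBFBZZFBZZFBZZBFBFFBZZBFBFFFF
Step 6: BZZBFBFBZZFBZZFBZZBFBFFBZZBFBFFBZZBFBFBZZFBZZFFBZZBFBFBZZFBZZFFBZZBFBFBZZFBZZFBZZBFBFFBZZBFBFFFBZZBFBFBZZFBZZFBZZBFBFFBZZBFBFFFBZZBFBFBZZFBZZFBZZBFBFFBZZBFBFFBZZBFBFBZZFBZZFFBZZBFBFBZZFBZZFFFF

Answer: BZZBFBFBZZFBZZFBZZBFBFFBZZBFBFFBZZBFBFBZZFBZZFFBZZBFBFBZZFBZZFFBZZBFBFBZZFBZZFBZZBFBFFBZZBFBFFFBZZBFBFBZZFBZZFBZZBFBFFBZZBFBFFFBZZBFBFBZZFBZZFBZZBFBFFBZZBFBFFBZZBFBFBZZFBZZFFBZZBFBFBZZFBZZFFFF


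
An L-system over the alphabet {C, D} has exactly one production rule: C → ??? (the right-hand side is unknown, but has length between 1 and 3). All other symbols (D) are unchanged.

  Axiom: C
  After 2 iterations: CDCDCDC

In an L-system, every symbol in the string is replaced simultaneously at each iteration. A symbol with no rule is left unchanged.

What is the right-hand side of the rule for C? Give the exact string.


Answer: CDC

Derivation:
Trying C → CDC:
  Step 0: C
  Step 1: CDC
  Step 2: CDCDCDC
Matches the given result.


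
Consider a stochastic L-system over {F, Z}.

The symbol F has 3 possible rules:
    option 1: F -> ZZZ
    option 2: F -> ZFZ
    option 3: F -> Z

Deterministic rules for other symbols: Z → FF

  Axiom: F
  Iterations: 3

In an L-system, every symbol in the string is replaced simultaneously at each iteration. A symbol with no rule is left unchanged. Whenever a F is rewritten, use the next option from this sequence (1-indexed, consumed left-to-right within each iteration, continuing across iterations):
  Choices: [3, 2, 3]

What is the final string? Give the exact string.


Answer: ZFZZ

Derivation:
Step 0: F
Step 1: Z  (used choices [3])
Step 2: FF  (used choices [])
Step 3: ZFZZ  (used choices [2, 3])


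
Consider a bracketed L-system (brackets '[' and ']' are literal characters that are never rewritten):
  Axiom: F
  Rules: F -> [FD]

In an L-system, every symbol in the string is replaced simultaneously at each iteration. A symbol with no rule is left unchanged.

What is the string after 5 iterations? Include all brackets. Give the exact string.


Step 0: F
Step 1: [FD]
Step 2: [[FD]D]
Step 3: [[[FD]D]D]
Step 4: [[[[FD]D]D]D]
Step 5: [[[[[FD]D]D]D]D]

Answer: [[[[[FD]D]D]D]D]


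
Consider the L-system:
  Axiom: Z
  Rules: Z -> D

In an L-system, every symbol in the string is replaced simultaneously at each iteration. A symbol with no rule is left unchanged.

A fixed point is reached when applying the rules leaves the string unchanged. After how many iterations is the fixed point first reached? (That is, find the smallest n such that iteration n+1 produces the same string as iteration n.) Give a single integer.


Answer: 1

Derivation:
Step 0: Z
Step 1: D
Step 2: D  (unchanged — fixed point at step 1)


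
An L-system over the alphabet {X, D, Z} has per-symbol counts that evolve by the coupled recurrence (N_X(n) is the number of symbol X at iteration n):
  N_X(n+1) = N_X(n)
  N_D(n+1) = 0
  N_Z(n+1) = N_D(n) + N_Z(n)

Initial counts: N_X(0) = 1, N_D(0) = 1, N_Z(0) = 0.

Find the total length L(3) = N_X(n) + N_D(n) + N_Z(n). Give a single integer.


Answer: 2

Derivation:
Step 0: N_X=1, N_D=1, N_Z=0, L=2
Step 1: N_X=1, N_D=0, N_Z=1, L=2
Step 2: N_X=1, N_D=0, N_Z=1, L=2
Step 3: N_X=1, N_D=0, N_Z=1, L=2


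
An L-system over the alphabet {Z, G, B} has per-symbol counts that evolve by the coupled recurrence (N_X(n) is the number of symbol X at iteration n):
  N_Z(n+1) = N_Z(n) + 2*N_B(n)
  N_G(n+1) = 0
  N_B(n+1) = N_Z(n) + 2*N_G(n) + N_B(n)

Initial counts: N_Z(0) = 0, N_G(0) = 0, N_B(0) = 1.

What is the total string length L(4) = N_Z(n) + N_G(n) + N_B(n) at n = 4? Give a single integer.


Step 0: N_Z=0, N_G=0, N_B=1, L=1
Step 1: N_Z=2, N_G=0, N_B=1, L=3
Step 2: N_Z=4, N_G=0, N_B=3, L=7
Step 3: N_Z=10, N_G=0, N_B=7, L=17
Step 4: N_Z=24, N_G=0, N_B=17, L=41

Answer: 41


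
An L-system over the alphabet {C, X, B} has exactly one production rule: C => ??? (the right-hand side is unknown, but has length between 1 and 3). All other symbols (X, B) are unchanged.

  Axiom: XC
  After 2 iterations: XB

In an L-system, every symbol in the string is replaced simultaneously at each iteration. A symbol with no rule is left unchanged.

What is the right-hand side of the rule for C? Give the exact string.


Trying C => B:
  Step 0: XC
  Step 1: XB
  Step 2: XB
Matches the given result.

Answer: B


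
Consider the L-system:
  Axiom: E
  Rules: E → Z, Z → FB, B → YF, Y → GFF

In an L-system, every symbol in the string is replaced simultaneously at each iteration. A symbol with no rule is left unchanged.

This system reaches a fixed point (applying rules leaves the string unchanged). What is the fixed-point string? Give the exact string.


Answer: FGFFF

Derivation:
Step 0: E
Step 1: Z
Step 2: FB
Step 3: FYF
Step 4: FGFFF
Step 5: FGFFF  (unchanged — fixed point at step 4)


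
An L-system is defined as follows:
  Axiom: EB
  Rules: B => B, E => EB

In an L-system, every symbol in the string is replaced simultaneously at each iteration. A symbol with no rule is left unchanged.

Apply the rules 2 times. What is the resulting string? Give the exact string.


Step 0: EB
Step 1: EBB
Step 2: EBBB

Answer: EBBB


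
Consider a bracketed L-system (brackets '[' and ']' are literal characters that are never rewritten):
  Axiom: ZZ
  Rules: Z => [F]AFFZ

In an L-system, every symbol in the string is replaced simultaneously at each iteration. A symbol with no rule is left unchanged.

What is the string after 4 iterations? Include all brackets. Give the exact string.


Step 0: ZZ
Step 1: [F]AFFZ[F]AFFZ
Step 2: [F]AFF[F]AFFZ[F]AFF[F]AFFZ
Step 3: [F]AFF[F]AFF[F]AFFZ[F]AFF[F]AFF[F]AFFZ
Step 4: [F]AFF[F]AFF[F]AFF[F]AFFZ[F]AFF[F]AFF[F]AFF[F]AFFZ

Answer: [F]AFF[F]AFF[F]AFF[F]AFFZ[F]AFF[F]AFF[F]AFF[F]AFFZ


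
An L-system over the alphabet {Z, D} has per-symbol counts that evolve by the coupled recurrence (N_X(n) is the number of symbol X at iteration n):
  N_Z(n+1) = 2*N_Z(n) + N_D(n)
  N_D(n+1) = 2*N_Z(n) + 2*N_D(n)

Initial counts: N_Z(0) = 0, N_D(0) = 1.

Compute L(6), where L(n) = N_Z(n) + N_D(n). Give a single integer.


Step 0: N_Z=0, N_D=1, L=1
Step 1: N_Z=1, N_D=2, L=3
Step 2: N_Z=4, N_D=6, L=10
Step 3: N_Z=14, N_D=20, L=34
Step 4: N_Z=48, N_D=68, L=116
Step 5: N_Z=164, N_D=232, L=396
Step 6: N_Z=560, N_D=792, L=1352

Answer: 1352


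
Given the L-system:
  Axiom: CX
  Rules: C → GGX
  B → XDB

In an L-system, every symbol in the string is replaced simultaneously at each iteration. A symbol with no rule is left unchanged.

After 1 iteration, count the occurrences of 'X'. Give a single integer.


Answer: 2

Derivation:
Step 0: CX  (1 'X')
Step 1: GGXX  (2 'X')


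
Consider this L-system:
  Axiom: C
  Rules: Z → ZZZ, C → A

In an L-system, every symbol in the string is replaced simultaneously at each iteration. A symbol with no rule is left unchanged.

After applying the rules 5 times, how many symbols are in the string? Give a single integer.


Step 0: length = 1
Step 1: length = 1
Step 2: length = 1
Step 3: length = 1
Step 4: length = 1
Step 5: length = 1

Answer: 1


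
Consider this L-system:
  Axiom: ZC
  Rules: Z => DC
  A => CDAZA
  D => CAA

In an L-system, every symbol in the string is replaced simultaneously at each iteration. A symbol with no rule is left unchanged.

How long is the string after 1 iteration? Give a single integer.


Step 0: length = 2
Step 1: length = 3

Answer: 3


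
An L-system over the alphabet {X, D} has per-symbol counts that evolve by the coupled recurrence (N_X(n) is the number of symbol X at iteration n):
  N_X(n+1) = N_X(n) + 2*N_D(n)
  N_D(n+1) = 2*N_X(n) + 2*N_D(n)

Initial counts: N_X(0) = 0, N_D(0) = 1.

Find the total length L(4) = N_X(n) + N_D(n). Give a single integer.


Step 0: N_X=0, N_D=1, L=1
Step 1: N_X=2, N_D=2, L=4
Step 2: N_X=6, N_D=8, L=14
Step 3: N_X=22, N_D=28, L=50
Step 4: N_X=78, N_D=100, L=178

Answer: 178


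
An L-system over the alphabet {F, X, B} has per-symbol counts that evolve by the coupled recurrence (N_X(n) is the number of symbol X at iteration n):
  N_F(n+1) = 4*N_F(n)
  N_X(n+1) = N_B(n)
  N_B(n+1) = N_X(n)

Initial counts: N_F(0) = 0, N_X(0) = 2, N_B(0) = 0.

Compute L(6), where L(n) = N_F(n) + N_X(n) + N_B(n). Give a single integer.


Step 0: N_F=0, N_X=2, N_B=0, L=2
Step 1: N_F=0, N_X=0, N_B=2, L=2
Step 2: N_F=0, N_X=2, N_B=0, L=2
Step 3: N_F=0, N_X=0, N_B=2, L=2
Step 4: N_F=0, N_X=2, N_B=0, L=2
Step 5: N_F=0, N_X=0, N_B=2, L=2
Step 6: N_F=0, N_X=2, N_B=0, L=2

Answer: 2


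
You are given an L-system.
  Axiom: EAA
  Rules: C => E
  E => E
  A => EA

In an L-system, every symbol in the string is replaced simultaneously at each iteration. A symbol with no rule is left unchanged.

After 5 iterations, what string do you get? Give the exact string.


Answer: EEEEEEAEEEEEA

Derivation:
Step 0: EAA
Step 1: EEAEA
Step 2: EEEAEEA
Step 3: EEEEAEEEA
Step 4: EEEEEAEEEEA
Step 5: EEEEEEAEEEEEA


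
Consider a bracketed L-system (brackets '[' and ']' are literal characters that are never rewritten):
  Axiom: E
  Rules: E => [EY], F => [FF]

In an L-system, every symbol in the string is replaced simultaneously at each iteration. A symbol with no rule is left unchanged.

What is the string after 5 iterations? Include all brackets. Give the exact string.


Answer: [[[[[EY]Y]Y]Y]Y]

Derivation:
Step 0: E
Step 1: [EY]
Step 2: [[EY]Y]
Step 3: [[[EY]Y]Y]
Step 4: [[[[EY]Y]Y]Y]
Step 5: [[[[[EY]Y]Y]Y]Y]


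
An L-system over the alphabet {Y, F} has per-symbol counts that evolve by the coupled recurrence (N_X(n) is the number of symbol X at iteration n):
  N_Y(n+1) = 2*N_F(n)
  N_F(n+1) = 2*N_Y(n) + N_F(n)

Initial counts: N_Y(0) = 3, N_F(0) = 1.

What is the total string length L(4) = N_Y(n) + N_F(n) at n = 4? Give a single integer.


Answer: 161

Derivation:
Step 0: N_Y=3, N_F=1, L=4
Step 1: N_Y=2, N_F=7, L=9
Step 2: N_Y=14, N_F=11, L=25
Step 3: N_Y=22, N_F=39, L=61
Step 4: N_Y=78, N_F=83, L=161


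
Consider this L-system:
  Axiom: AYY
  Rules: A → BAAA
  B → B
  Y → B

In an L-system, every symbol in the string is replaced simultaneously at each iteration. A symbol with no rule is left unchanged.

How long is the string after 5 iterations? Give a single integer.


Answer: 366

Derivation:
Step 0: length = 3
Step 1: length = 6
Step 2: length = 15
Step 3: length = 42
Step 4: length = 123
Step 5: length = 366


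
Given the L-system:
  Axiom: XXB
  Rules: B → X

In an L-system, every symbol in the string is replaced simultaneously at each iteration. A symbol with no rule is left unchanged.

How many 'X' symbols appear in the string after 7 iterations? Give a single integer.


Answer: 3

Derivation:
Step 0: XXB  (2 'X')
Step 1: XXX  (3 'X')
Step 2: XXX  (3 'X')
Step 3: XXX  (3 'X')
Step 4: XXX  (3 'X')
Step 5: XXX  (3 'X')
Step 6: XXX  (3 'X')
Step 7: XXX  (3 'X')


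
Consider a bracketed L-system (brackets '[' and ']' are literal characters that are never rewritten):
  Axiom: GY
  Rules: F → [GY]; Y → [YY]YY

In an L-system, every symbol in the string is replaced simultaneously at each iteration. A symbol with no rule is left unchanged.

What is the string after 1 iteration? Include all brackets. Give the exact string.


Answer: G[YY]YY

Derivation:
Step 0: GY
Step 1: G[YY]YY


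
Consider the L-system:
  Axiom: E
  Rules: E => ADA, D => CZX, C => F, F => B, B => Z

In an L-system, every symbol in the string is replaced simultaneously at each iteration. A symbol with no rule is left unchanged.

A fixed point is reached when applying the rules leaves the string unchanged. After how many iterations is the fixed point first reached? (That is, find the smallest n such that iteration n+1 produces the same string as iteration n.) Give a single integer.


Answer: 5

Derivation:
Step 0: E
Step 1: ADA
Step 2: ACZXA
Step 3: AFZXA
Step 4: ABZXA
Step 5: AZZXA
Step 6: AZZXA  (unchanged — fixed point at step 5)


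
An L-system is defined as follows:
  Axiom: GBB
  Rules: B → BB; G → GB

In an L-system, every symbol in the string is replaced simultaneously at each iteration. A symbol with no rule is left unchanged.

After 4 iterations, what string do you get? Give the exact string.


Step 0: GBB
Step 1: GBBBBB
Step 2: GBBBBBBBBBBB
Step 3: GBBBBBBBBBBBBBBBBBBBBBBB
Step 4: GBBBBBBBBBBBBBBBBBBBBBBBBBBBBBBBBBBBBBBBBBBBBBBB

Answer: GBBBBBBBBBBBBBBBBBBBBBBBBBBBBBBBBBBBBBBBBBBBBBBB


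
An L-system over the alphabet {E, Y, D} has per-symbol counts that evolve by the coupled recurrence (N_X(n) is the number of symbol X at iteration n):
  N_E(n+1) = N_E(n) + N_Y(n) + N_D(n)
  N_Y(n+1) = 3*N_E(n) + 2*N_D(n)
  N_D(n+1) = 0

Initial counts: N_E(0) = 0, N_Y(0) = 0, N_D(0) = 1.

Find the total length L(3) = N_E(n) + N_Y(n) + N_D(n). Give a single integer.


Answer: 15

Derivation:
Step 0: N_E=0, N_Y=0, N_D=1, L=1
Step 1: N_E=1, N_Y=2, N_D=0, L=3
Step 2: N_E=3, N_Y=3, N_D=0, L=6
Step 3: N_E=6, N_Y=9, N_D=0, L=15


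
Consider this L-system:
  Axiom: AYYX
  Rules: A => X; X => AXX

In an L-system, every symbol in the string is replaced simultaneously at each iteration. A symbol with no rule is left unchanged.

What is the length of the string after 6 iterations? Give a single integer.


Step 0: length = 4
Step 1: length = 6
Step 2: length = 12
Step 3: length = 26
Step 4: length = 60
Step 5: length = 142
Step 6: length = 340

Answer: 340


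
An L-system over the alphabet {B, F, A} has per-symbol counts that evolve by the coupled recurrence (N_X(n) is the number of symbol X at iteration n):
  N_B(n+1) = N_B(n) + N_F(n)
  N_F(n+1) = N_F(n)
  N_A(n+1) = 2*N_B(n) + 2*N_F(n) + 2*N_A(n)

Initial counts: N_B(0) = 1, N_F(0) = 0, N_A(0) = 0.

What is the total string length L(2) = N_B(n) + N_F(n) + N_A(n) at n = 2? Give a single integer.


Step 0: N_B=1, N_F=0, N_A=0, L=1
Step 1: N_B=1, N_F=0, N_A=2, L=3
Step 2: N_B=1, N_F=0, N_A=6, L=7

Answer: 7


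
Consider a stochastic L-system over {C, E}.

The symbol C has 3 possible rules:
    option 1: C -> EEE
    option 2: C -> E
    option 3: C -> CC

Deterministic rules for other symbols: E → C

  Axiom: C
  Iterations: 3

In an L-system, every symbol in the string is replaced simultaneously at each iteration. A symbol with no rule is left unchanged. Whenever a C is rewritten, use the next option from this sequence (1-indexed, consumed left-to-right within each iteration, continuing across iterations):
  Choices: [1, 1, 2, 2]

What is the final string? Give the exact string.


Step 0: C
Step 1: EEE  (used choices [1])
Step 2: CCC  (used choices [])
Step 3: EEEEE  (used choices [1, 2, 2])

Answer: EEEEE


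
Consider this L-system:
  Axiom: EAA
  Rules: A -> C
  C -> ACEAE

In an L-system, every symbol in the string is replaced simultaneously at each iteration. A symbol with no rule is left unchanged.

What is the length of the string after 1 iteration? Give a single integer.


Answer: 3

Derivation:
Step 0: length = 3
Step 1: length = 3


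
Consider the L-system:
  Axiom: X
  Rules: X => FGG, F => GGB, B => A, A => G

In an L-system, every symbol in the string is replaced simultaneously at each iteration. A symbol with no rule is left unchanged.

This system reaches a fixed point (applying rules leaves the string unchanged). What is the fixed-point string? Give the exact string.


Step 0: X
Step 1: FGG
Step 2: GGBGG
Step 3: GGAGG
Step 4: GGGGG
Step 5: GGGGG  (unchanged — fixed point at step 4)

Answer: GGGGG


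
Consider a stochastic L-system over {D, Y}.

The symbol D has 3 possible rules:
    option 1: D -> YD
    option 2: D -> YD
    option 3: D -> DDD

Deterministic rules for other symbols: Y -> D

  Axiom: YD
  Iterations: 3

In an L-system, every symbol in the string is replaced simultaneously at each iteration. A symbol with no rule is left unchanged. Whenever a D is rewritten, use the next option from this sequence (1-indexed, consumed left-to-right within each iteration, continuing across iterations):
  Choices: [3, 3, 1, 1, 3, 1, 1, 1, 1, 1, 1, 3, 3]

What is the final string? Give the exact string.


Answer: YDYDYDDYDDYDYDDDDDDD

Derivation:
Step 0: YD
Step 1: DDDD  (used choices [3])
Step 2: DDDYDYDDDD  (used choices [3, 1, 1, 3])
Step 3: YDYDYDDYDDYDYDDDDDDD  (used choices [1, 1, 1, 1, 1, 1, 3, 3])


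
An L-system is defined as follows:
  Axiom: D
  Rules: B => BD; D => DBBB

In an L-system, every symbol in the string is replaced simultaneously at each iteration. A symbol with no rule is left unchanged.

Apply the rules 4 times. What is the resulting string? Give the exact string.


Answer: DBBBBDBDBDBDDBBBBDDBBBBDDBBBBDDBBBDBBBBDBDBDBDDBBBDBBBBDBDBDBDDBBBDBBBBDBDBD

Derivation:
Step 0: D
Step 1: DBBB
Step 2: DBBBBDBDBD
Step 3: DBBBBDBDBDBDDBBBBDDBBBBDDBBB
Step 4: DBBBBDBDBDBDDBBBBDDBBBBDDBBBBDDBBBDBBBBDBDBDBDDBBBDBBBBDBDBDBDDBBBDBBBBDBDBD


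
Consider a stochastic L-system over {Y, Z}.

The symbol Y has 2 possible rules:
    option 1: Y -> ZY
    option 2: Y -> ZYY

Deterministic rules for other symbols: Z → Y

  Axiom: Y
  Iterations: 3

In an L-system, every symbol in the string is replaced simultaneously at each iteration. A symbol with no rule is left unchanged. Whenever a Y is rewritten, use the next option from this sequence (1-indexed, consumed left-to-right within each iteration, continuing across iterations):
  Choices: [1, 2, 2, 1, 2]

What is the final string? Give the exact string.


Step 0: Y
Step 1: ZY  (used choices [1])
Step 2: YZYY  (used choices [2])
Step 3: ZYYYZYZYY  (used choices [2, 1, 2])

Answer: ZYYYZYZYY


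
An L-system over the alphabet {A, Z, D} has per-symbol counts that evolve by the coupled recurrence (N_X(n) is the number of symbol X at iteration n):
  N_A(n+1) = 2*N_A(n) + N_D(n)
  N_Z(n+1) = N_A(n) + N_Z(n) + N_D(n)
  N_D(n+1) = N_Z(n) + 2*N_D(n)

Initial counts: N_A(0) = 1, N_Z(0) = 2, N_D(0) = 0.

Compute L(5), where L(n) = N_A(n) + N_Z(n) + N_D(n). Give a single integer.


Step 0: N_A=1, N_Z=2, N_D=0, L=3
Step 1: N_A=2, N_Z=3, N_D=2, L=7
Step 2: N_A=6, N_Z=7, N_D=7, L=20
Step 3: N_A=19, N_Z=20, N_D=21, L=60
Step 4: N_A=59, N_Z=60, N_D=62, L=181
Step 5: N_A=180, N_Z=181, N_D=184, L=545

Answer: 545


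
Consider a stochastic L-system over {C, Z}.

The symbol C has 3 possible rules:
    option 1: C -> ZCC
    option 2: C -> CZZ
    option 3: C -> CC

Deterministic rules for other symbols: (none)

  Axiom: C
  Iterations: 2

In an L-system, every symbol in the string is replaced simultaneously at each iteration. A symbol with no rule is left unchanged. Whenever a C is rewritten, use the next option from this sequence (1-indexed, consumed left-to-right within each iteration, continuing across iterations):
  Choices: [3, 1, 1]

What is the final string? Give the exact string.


Answer: ZCCZCC

Derivation:
Step 0: C
Step 1: CC  (used choices [3])
Step 2: ZCCZCC  (used choices [1, 1])


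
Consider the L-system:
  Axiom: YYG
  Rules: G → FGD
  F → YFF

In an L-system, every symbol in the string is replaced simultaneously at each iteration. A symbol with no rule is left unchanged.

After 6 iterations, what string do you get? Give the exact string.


Answer: YYYYYYYFFYFFYYFFYFFYYYFFYFFYYFFYFFYYYYFFYFFYYFFYFFYYYFFYFFYYFFYFFYYYYFFYFFYYFFYFFYYYFFYFFYYFFYFFYYYFFYFFYYFFYFFYYFFYFFYFFFGDDDDDD

Derivation:
Step 0: YYG
Step 1: YYFGD
Step 2: YYYFFFGDD
Step 3: YYYYFFYFFYFFFGDDD
Step 4: YYYYYFFYFFYYFFYFFYYFFYFFYFFFGDDDD
Step 5: YYYYYYFFYFFYYFFYFFYYYFFYFFYYFFYFFYYYFFYFFYYFFYFFYYFFYFFYFFFGDDDDD
Step 6: YYYYYYYFFYFFYYFFYFFYYYFFYFFYYFFYFFYYYYFFYFFYYFFYFFYYYFFYFFYYFFYFFYYYYFFYFFYYFFYFFYYYFFYFFYYFFYFFYYYFFYFFYYFFYFFYYFFYFFYFFFGDDDDDD


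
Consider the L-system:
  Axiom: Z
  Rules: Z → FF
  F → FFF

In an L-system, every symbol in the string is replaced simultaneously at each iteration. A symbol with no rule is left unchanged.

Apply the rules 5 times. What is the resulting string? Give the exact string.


Step 0: Z
Step 1: FF
Step 2: FFFFFF
Step 3: FFFFFFFFFFFFFFFFFF
Step 4: FFFFFFFFFFFFFFFFFFFFFFFFFFFFFFFFFFFFFFFFFFFFFFFFFFFFFF
Step 5: FFFFFFFFFFFFFFFFFFFFFFFFFFFFFFFFFFFFFFFFFFFFFFFFFFFFFFFFFFFFFFFFFFFFFFFFFFFFFFFFFFFFFFFFFFFFFFFFFFFFFFFFFFFFFFFFFFFFFFFFFFFFFFFFFFFFFFFFFFFFFFFFFFFFFFFFFFFFFFFFFF

Answer: FFFFFFFFFFFFFFFFFFFFFFFFFFFFFFFFFFFFFFFFFFFFFFFFFFFFFFFFFFFFFFFFFFFFFFFFFFFFFFFFFFFFFFFFFFFFFFFFFFFFFFFFFFFFFFFFFFFFFFFFFFFFFFFFFFFFFFFFFFFFFFFFFFFFFFFFFFFFFFFFFF


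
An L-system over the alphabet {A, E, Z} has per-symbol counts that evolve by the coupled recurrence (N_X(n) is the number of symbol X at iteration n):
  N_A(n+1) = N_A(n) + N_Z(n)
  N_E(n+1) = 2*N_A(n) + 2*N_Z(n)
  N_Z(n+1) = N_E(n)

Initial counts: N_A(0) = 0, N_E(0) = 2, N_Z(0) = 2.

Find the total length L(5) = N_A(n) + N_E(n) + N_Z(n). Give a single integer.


Answer: 128

Derivation:
Step 0: N_A=0, N_E=2, N_Z=2, L=4
Step 1: N_A=2, N_E=4, N_Z=2, L=8
Step 2: N_A=4, N_E=8, N_Z=4, L=16
Step 3: N_A=8, N_E=16, N_Z=8, L=32
Step 4: N_A=16, N_E=32, N_Z=16, L=64
Step 5: N_A=32, N_E=64, N_Z=32, L=128


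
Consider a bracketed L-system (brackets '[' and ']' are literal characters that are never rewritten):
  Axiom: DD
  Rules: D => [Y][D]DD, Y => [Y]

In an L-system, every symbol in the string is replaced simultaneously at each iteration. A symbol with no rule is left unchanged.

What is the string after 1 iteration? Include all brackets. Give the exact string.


Step 0: DD
Step 1: [Y][D]DD[Y][D]DD

Answer: [Y][D]DD[Y][D]DD


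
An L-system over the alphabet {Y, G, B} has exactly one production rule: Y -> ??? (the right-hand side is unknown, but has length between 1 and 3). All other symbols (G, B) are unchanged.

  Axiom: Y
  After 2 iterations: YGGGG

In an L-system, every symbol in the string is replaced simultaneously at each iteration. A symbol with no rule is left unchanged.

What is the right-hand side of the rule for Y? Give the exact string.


Answer: YGG

Derivation:
Trying Y -> YGG:
  Step 0: Y
  Step 1: YGG
  Step 2: YGGGG
Matches the given result.


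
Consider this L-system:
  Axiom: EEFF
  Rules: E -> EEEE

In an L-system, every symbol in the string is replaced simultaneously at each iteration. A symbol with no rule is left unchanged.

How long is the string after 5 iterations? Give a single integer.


Answer: 2050

Derivation:
Step 0: length = 4
Step 1: length = 10
Step 2: length = 34
Step 3: length = 130
Step 4: length = 514
Step 5: length = 2050


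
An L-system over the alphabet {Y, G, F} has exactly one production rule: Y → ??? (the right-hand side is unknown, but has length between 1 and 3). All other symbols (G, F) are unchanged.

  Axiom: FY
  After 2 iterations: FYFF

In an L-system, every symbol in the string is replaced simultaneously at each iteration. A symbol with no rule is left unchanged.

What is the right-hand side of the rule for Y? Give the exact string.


Trying Y → YF:
  Step 0: FY
  Step 1: FYF
  Step 2: FYFF
Matches the given result.

Answer: YF


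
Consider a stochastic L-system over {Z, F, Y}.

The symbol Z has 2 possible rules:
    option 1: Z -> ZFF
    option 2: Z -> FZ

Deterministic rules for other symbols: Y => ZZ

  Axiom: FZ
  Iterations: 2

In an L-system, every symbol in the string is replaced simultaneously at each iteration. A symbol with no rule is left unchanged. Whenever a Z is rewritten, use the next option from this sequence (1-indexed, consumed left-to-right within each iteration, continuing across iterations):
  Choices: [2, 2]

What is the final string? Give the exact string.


Answer: FFFZ

Derivation:
Step 0: FZ
Step 1: FFZ  (used choices [2])
Step 2: FFFZ  (used choices [2])


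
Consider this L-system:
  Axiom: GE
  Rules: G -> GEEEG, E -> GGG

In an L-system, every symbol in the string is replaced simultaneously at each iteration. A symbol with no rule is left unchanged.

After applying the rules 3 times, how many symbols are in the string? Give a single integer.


Step 0: length = 2
Step 1: length = 8
Step 2: length = 34
Step 3: length = 140

Answer: 140


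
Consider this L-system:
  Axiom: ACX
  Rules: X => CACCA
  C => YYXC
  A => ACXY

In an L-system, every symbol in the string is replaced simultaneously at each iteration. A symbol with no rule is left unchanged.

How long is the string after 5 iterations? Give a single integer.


Step 0: length = 3
Step 1: length = 13
Step 2: length = 45
Step 3: length = 140
Step 4: length = 428
Step 5: length = 1288

Answer: 1288


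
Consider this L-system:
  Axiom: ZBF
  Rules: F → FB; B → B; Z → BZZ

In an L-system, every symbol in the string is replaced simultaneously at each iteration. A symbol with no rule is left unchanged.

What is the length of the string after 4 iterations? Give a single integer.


Step 0: length = 3
Step 1: length = 6
Step 2: length = 11
Step 3: length = 20
Step 4: length = 37

Answer: 37


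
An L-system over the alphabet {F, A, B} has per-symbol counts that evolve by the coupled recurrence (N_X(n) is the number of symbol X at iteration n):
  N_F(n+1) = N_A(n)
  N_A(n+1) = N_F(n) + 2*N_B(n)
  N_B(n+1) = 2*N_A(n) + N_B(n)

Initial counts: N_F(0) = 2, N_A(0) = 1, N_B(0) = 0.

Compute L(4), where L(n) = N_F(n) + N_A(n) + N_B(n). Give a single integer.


Answer: 95

Derivation:
Step 0: N_F=2, N_A=1, N_B=0, L=3
Step 1: N_F=1, N_A=2, N_B=2, L=5
Step 2: N_F=2, N_A=5, N_B=6, L=13
Step 3: N_F=5, N_A=14, N_B=16, L=35
Step 4: N_F=14, N_A=37, N_B=44, L=95


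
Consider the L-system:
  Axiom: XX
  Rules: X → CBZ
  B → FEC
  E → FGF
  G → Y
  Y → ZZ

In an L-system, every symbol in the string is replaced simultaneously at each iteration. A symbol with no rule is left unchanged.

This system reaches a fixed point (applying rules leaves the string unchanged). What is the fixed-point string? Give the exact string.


Step 0: XX
Step 1: CBZCBZ
Step 2: CFECZCFECZ
Step 3: CFFGFCZCFFGFCZ
Step 4: CFFYFCZCFFYFCZ
Step 5: CFFZZFCZCFFZZFCZ
Step 6: CFFZZFCZCFFZZFCZ  (unchanged — fixed point at step 5)

Answer: CFFZZFCZCFFZZFCZ


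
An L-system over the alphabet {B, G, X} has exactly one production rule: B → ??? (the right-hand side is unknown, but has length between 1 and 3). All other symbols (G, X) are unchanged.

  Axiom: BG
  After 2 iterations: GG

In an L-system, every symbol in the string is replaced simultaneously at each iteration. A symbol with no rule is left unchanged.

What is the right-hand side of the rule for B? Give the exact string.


Answer: G

Derivation:
Trying B → G:
  Step 0: BG
  Step 1: GG
  Step 2: GG
Matches the given result.


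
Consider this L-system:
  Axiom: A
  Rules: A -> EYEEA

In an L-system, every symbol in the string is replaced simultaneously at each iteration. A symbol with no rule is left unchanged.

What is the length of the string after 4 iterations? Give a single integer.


Answer: 17

Derivation:
Step 0: length = 1
Step 1: length = 5
Step 2: length = 9
Step 3: length = 13
Step 4: length = 17


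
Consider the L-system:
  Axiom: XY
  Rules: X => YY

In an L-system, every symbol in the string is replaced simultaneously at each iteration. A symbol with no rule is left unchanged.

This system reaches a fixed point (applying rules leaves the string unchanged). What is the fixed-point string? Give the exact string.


Step 0: XY
Step 1: YYY
Step 2: YYY  (unchanged — fixed point at step 1)

Answer: YYY


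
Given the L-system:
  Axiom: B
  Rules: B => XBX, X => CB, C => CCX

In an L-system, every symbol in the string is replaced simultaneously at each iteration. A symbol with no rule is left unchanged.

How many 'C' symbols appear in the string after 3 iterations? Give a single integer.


Answer: 6

Derivation:
Step 0: B  (0 'C')
Step 1: XBX  (0 'C')
Step 2: CBXBXCB  (2 'C')
Step 3: CCXXBXCBXBXCBCCXXBX  (6 'C')
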